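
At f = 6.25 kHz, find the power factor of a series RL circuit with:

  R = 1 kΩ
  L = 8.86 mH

Step 1 — Angular frequency: ω = 2π·f = 2π·6250 = 3.927e+04 rad/s.
Step 2 — Component impedances:
  R: Z = R = 1000 Ω
  L: Z = jωL = j·3.927e+04·0.00886 = 0 + j347.9 Ω
Step 3 — Series combination: Z_total = R + L = 1000 + j347.9 Ω = 1059∠19.2° Ω.
Step 4 — Power factor: PF = cos(φ) = Re(Z)/|Z| = 1000/1058.8 = 0.9445.
Step 5 — Type: Im(Z) = 347.9 ⇒ lagging (phase φ = 19.2°).

PF = 0.9445 (lagging, φ = 19.2°)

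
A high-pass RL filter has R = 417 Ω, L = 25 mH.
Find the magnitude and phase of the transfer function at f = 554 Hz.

Step 1 — Angular frequency: ω = 2π·554 = 3481 rad/s.
Step 2 — Transfer function: H(jω) = jωL/(R + jωL).
Step 3 — Numerator jωL = j·87.02; denominator R + jωL = 417 + j87.02.
Step 4 — H = 0.04173 + j0.2.
Step 5 — Magnitude: |H| = 0.2043 (-13.8 dB); phase: φ = 78.2°.

|H| = 0.2043 (-13.8 dB), φ = 78.2°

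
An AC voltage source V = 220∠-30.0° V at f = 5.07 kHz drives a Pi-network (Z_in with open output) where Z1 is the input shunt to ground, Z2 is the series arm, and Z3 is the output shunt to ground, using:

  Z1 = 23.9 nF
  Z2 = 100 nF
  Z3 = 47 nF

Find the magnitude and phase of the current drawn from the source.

Step 1 — Angular frequency: ω = 2π·f = 2π·5070 = 3.186e+04 rad/s.
Step 2 — Component impedances:
  Z1: Z = 1/(jωC) = -j/(ω·C) = 0 - j1313 Ω
  Z2: Z = 1/(jωC) = -j/(ω·C) = 0 - j313.9 Ω
  Z3: Z = 1/(jωC) = -j/(ω·C) = 0 - j667.9 Ω
Step 3 — With open output, the series arm Z2 and the output shunt Z3 appear in series to ground: Z2 + Z3 = 0 - j981.8 Ω.
Step 4 — Parallel with input shunt Z1: Z_in = Z1 || (Z2 + Z3) = 0 - j561.8 Ω = 561.8∠-90.0° Ω.
Step 5 — Source phasor: V = 220∠-30.0° V = 190.5 - j110 V.
Step 6 — Ohm's law: I = V / Z_total = (190.5 - j110) / (0 - j561.8) = 0.1958 + j0.3391 A.
Step 7 — Convert to polar: |I| = 0.3916 A, ∠I = 60.0°.

I = 0.3916∠60.0° A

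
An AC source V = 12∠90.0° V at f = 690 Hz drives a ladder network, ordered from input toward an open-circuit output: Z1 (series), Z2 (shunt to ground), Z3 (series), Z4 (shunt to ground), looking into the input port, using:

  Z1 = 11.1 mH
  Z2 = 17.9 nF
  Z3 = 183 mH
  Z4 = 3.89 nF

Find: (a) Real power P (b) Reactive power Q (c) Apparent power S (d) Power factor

Step 1 — Angular frequency: ω = 2π·f = 2π·690 = 4335 rad/s.
Step 2 — Component impedances:
  Z1: Z = jωL = j·4335·0.0111 = 0 + j48.12 Ω
  Z2: Z = 1/(jωC) = -j/(ω·C) = 0 - j1.289e+04 Ω
  Z3: Z = jωL = j·4335·0.183 = 0 + j793.4 Ω
  Z4: Z = 1/(jωC) = -j/(ω·C) = 0 - j5.93e+04 Ω
Step 3 — Ladder network (open output): work backward from the far end, alternating series and parallel combinations. Z_in = 0 - j1.051e+04 Ω = 1.051e+04∠-90.0° Ω.
Step 4 — Source phasor: V = 12∠90.0° V = 0 + j12 V.
Step 5 — Current: I = V / Z = -0.001142 A = 0.001142∠180.0° A.
Step 6 — Complex power: S = V·I* = 0 - j0.0137 VA.
Step 7 — Real power: P = Re(S) = 0 W.
Step 8 — Reactive power: Q = Im(S) = -0.0137 VAR.
Step 9 — Apparent power: |S| = 0.0137 VA.
Step 10 — Power factor: PF = P/|S| = 0 (leading).

(a) P = 0 W  (b) Q = -0.0137 VAR  (c) S = 0.0137 VA  (d) PF = 0 (leading)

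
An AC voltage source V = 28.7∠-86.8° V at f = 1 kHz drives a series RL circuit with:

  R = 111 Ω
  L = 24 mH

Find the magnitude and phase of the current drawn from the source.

Step 1 — Angular frequency: ω = 2π·f = 2π·1000 = 6283 rad/s.
Step 2 — Component impedances:
  R: Z = R = 111 Ω
  L: Z = jωL = j·6283·0.024 = 0 + j150.8 Ω
Step 3 — Series combination: Z_total = R + L = 111 + j150.8 Ω = 187.2∠53.6° Ω.
Step 4 — Source phasor: V = 28.7∠-86.8° V = 1.602 - j28.66 V.
Step 5 — Ohm's law: I = V / Z_total = (1.602 - j28.66) / (111 + j150.8) = -0.1182 - j0.09761 A.
Step 6 — Convert to polar: |I| = 0.1533 A, ∠I = -140.4°.

I = 0.1533∠-140.4° A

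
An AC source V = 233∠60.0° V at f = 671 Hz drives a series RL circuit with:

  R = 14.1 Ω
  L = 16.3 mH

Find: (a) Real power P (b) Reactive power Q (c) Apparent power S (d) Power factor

Step 1 — Angular frequency: ω = 2π·f = 2π·671 = 4216 rad/s.
Step 2 — Component impedances:
  R: Z = R = 14.1 Ω
  L: Z = jωL = j·4216·0.0163 = 0 + j68.72 Ω
Step 3 — Series combination: Z_total = R + L = 14.1 + j68.72 Ω = 70.15∠78.4° Ω.
Step 4 — Source phasor: V = 233∠60.0° V = 116.5 + j201.8 V.
Step 5 — Current: I = V / Z = 3.151 - j1.049 A = 3.321∠-18.4° A.
Step 6 — Complex power: S = V·I* = 155.5 + j758.1 VA.
Step 7 — Real power: P = Re(S) = 155.5 W.
Step 8 — Reactive power: Q = Im(S) = 758.1 VAR.
Step 9 — Apparent power: |S| = 773.9 VA.
Step 10 — Power factor: PF = P/|S| = 0.201 (lagging).

(a) P = 155.5 W  (b) Q = 758.1 VAR  (c) S = 773.9 VA  (d) PF = 0.201 (lagging)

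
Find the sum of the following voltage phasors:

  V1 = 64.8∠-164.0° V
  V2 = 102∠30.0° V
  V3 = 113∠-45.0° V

Step 1 — Convert each phasor to rectangular form:
  V1 = 64.8·(cos(-164.0°) + j·sin(-164.0°)) = -62.29 - j17.86 V
  V2 = 102·(cos(30.0°) + j·sin(30.0°)) = 88.33 + j51 V
  V3 = 113·(cos(-45.0°) + j·sin(-45.0°)) = 79.9 - j79.9 V
Step 2 — Sum components: V_total = 105.9 - j46.76 V.
Step 3 — Convert to polar: |V_total| = 115.8 V, ∠V_total = -23.8°.

V_total = 115.8∠-23.8° V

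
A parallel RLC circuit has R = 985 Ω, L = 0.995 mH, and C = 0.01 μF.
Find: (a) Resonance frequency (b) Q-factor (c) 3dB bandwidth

Step 1 — Resonance: ω₀ = 1/√(LC) = 1/√(0.000995·1e-08) = 3.17e+05 rad/s.
Step 2 — f₀ = ω₀/(2π) = 5.046e+04 Hz.
Step 3 — Parallel Q: Q = R/(ω₀L) = 985/(3.17e+05·0.000995) = 3.123.
Step 4 — Bandwidth: Δω = ω₀/Q = 1.015e+05 rad/s; BW = Δω/(2π) = 1.616e+04 Hz.

(a) f₀ = 5.046e+04 Hz  (b) Q = 3.123  (c) BW = 1.616e+04 Hz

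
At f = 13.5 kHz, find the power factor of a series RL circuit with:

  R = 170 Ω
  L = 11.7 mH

Step 1 — Angular frequency: ω = 2π·f = 2π·1.35e+04 = 8.482e+04 rad/s.
Step 2 — Component impedances:
  R: Z = R = 170 Ω
  L: Z = jωL = j·8.482e+04·0.0117 = 0 + j992.4 Ω
Step 3 — Series combination: Z_total = R + L = 170 + j992.4 Ω = 1007∠80.3° Ω.
Step 4 — Power factor: PF = cos(φ) = Re(Z)/|Z| = 170/1007 = 0.1688.
Step 5 — Type: Im(Z) = 992.4 ⇒ lagging (phase φ = 80.3°).

PF = 0.1688 (lagging, φ = 80.3°)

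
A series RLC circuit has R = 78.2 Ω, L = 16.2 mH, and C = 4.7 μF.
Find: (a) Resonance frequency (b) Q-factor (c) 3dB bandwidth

Step 1 — Resonance condition Im(Z)=0 gives ω₀ = 1/√(LC).
Step 2 — ω₀ = 1/√(0.0162·4.7e-06) = 3624 rad/s.
Step 3 — f₀ = ω₀/(2π) = 576.8 Hz.
Step 4 — Series Q: Q = ω₀L/R = 3624·0.0162/78.2 = 0.7508.
Step 5 — 3dB bandwidth: Δω = ω₀/Q = 4827 rad/s; BW = Δω/(2π) = 768.3 Hz.

(a) f₀ = 576.8 Hz  (b) Q = 0.7508  (c) BW = 768.3 Hz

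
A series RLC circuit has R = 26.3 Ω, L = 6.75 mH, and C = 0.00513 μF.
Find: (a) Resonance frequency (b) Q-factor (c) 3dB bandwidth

Step 1 — Resonance condition Im(Z)=0 gives ω₀ = 1/√(LC).
Step 2 — ω₀ = 1/√(0.00675·5.13e-09) = 1.699e+05 rad/s.
Step 3 — f₀ = ω₀/(2π) = 2.705e+04 Hz.
Step 4 — Series Q: Q = ω₀L/R = 1.699e+05·0.00675/26.3 = 43.62.
Step 5 — 3dB bandwidth: Δω = ω₀/Q = 3896 rad/s; BW = Δω/(2π) = 620.1 Hz.

(a) f₀ = 2.705e+04 Hz  (b) Q = 43.62  (c) BW = 620.1 Hz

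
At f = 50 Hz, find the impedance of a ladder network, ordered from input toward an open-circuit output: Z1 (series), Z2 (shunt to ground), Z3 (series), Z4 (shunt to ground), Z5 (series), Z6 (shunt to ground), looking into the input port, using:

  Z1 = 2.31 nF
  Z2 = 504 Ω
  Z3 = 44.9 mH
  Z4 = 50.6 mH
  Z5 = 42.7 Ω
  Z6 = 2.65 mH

Step 1 — Angular frequency: ω = 2π·f = 2π·50 = 314.2 rad/s.
Step 2 — Component impedances:
  Z1: Z = 1/(jωC) = -j/(ω·C) = 0 - j1.378e+06 Ω
  Z2: Z = R = 504 Ω
  Z3: Z = jωL = j·314.2·0.0449 = 0 + j14.11 Ω
  Z4: Z = jωL = j·314.2·0.0506 = 0 + j15.9 Ω
  Z5: Z = R = 42.7 Ω
  Z6: Z = jωL = j·314.2·0.00265 = 0 + j0.8325 Ω
Step 3 — Ladder network (open output): work backward from the far end, alternating series and parallel combinations. Z_in = 6.582 - j1.378e+06 Ω = 1.378e+06∠-90.0° Ω.

Z = 6.582 - j1.378e+06 Ω = 1.378e+06∠-90.0° Ω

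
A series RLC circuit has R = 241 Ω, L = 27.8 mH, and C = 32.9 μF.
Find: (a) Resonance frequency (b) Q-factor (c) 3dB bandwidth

Step 1 — Resonance: ω₀ = 1/√(LC) = 1/√(0.0278·3.29e-05) = 1046 rad/s.
Step 2 — f₀ = ω₀/(2π) = 166.4 Hz.
Step 3 — Series Q: Q = ω₀L/R = 1046·0.0278/241 = 0.1206.
Step 4 — Bandwidth: Δω = ω₀/Q = 8669 rad/s; BW = Δω/(2π) = 1380 Hz.

(a) f₀ = 166.4 Hz  (b) Q = 0.1206  (c) BW = 1380 Hz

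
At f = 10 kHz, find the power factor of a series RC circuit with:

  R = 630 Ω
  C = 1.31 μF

Step 1 — Angular frequency: ω = 2π·f = 2π·1e+04 = 6.283e+04 rad/s.
Step 2 — Component impedances:
  R: Z = R = 630 Ω
  C: Z = 1/(jωC) = -j/(ω·C) = 0 - j12.15 Ω
Step 3 — Series combination: Z_total = R + C = 630 - j12.15 Ω = 630.1∠-1.1° Ω.
Step 4 — Power factor: PF = cos(φ) = Re(Z)/|Z| = 630/630.1 = 0.9998.
Step 5 — Type: Im(Z) = -12.15 ⇒ leading (phase φ = -1.1°).

PF = 0.9998 (leading, φ = -1.1°)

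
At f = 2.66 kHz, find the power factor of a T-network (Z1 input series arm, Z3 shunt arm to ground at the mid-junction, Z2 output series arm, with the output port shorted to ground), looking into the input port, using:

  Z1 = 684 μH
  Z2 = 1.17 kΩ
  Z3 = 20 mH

Step 1 — Angular frequency: ω = 2π·f = 2π·2660 = 1.671e+04 rad/s.
Step 2 — Component impedances:
  Z1: Z = jωL = j·1.671e+04·0.000684 = 0 + j11.43 Ω
  Z2: Z = R = 1170 Ω
  Z3: Z = jωL = j·1.671e+04·0.02 = 0 + j334.3 Ω
Step 3 — With the output port shorted to ground, the output series arm Z2 runs from the junction to ground; the shunt arm Z3 also runs from the junction to ground. They appear in parallel: Z3 || Z2 = 88.29 + j309 Ω.
Step 4 — Series with input arm Z1: Z_in = Z1 + (Z3 || Z2) = 88.29 + j320.5 Ω = 332.4∠74.6° Ω.
Step 5 — Power factor: PF = cos(φ) = Re(Z)/|Z| = 88.29/332.4 = 0.2656.
Step 6 — Type: Im(Z) = 320.5 ⇒ lagging (phase φ = 74.6°).

PF = 0.2656 (lagging, φ = 74.6°)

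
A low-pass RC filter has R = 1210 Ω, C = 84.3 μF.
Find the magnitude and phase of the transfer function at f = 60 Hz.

Step 1 — Angular frequency: ω = 2π·60 = 377 rad/s.
Step 2 — Transfer function: H(jω) = 1/(1 + jωRC).
Step 3 — Denominator: 1 + jωRC = 1 + j·377·1210·8.43e-05 = 1 + j38.45.
Step 4 — H = 0.0006758 - j0.02599.
Step 5 — Magnitude: |H| = 0.026 (-31.7 dB); phase: φ = -88.5°.

|H| = 0.026 (-31.7 dB), φ = -88.5°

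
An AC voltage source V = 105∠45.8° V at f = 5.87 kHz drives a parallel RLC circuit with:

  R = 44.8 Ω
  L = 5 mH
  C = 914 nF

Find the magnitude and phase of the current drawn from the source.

Step 1 — Angular frequency: ω = 2π·f = 2π·5870 = 3.688e+04 rad/s.
Step 2 — Component impedances:
  R: Z = R = 44.8 Ω
  L: Z = jωL = j·3.688e+04·0.005 = 0 + j184.4 Ω
  C: Z = 1/(jωC) = -j/(ω·C) = 0 - j29.66 Ω
Step 3 — Parallel combination: 1/Z_total = 1/R + 1/L + 1/C; Z_total = 17.19 - j21.79 Ω = 27.75∠-51.7° Ω.
Step 4 — Source phasor: V = 105∠45.8° V = 73.2 + j75.28 V.
Step 5 — Ohm's law: I = V / Z_total = (73.2 + j75.28) / (17.19 - j21.79) = -0.4954 + j3.751 A.
Step 6 — Convert to polar: |I| = 3.784 A, ∠I = 97.5°.

I = 3.784∠97.5° A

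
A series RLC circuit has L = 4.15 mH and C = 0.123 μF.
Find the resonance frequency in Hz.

Step 1 — Resonance condition Im(Z)=0 gives ω₀ = 1/√(LC).
Step 2 — ω₀ = 1/√(0.00415·1.23e-07) = 4.426e+04 rad/s.
Step 3 — f₀ = ω₀/(2π) = 7044 Hz.

f₀ = 7044 Hz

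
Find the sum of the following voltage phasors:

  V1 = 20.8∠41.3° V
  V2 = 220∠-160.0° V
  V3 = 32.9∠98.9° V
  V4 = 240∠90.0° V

Step 1 — Convert each phasor to rectangular form:
  V1 = 20.8·(cos(41.3°) + j·sin(41.3°)) = 15.63 + j13.73 V
  V2 = 220·(cos(-160.0°) + j·sin(-160.0°)) = -206.7 - j75.24 V
  V3 = 32.9·(cos(98.9°) + j·sin(98.9°)) = -5.09 + j32.5 V
  V4 = 240·(cos(90.0°) + j·sin(90.0°)) = 0 + j240 V
Step 2 — Sum components: V_total = -196.2 + j211 V.
Step 3 — Convert to polar: |V_total| = 288.1 V, ∠V_total = 132.9°.

V_total = 288.1∠132.9° V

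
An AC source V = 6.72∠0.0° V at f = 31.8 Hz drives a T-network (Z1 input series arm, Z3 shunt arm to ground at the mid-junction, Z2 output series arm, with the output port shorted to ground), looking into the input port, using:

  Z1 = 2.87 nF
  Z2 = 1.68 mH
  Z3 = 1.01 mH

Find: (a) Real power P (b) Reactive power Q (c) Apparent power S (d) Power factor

Step 1 — Angular frequency: ω = 2π·f = 2π·31.8 = 199.8 rad/s.
Step 2 — Component impedances:
  Z1: Z = 1/(jωC) = -j/(ω·C) = 0 - j1.744e+06 Ω
  Z2: Z = jωL = j·199.8·0.00168 = 0 + j0.3357 Ω
  Z3: Z = jωL = j·199.8·0.00101 = 0 + j0.2018 Ω
Step 3 — With the output port shorted to ground, the output series arm Z2 runs from the junction to ground; the shunt arm Z3 also runs from the junction to ground. They appear in parallel: Z3 || Z2 = 0 + j0.126 Ω.
Step 4 — Series with input arm Z1: Z_in = Z1 + (Z3 || Z2) = 0 - j1.744e+06 Ω = 1.744e+06∠-90.0° Ω.
Step 5 — Source phasor: V = 6.72∠0.0° V = 6.72 V.
Step 6 — Current: I = V / Z = 0 + j3.854e-06 A = 3.854e-06∠90.0° A.
Step 7 — Complex power: S = V·I* = 0 - j2.59e-05 VA.
Step 8 — Real power: P = Re(S) = 0 W.
Step 9 — Reactive power: Q = Im(S) = -2.59e-05 VAR.
Step 10 — Apparent power: |S| = 2.59e-05 VA.
Step 11 — Power factor: PF = P/|S| = 0 (leading).

(a) P = 0 W  (b) Q = -2.59e-05 VAR  (c) S = 2.59e-05 VA  (d) PF = 0 (leading)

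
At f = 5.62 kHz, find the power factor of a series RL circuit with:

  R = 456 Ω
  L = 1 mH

Step 1 — Angular frequency: ω = 2π·f = 2π·5620 = 3.531e+04 rad/s.
Step 2 — Component impedances:
  R: Z = R = 456 Ω
  L: Z = jωL = j·3.531e+04·0.001 = 0 + j35.31 Ω
Step 3 — Series combination: Z_total = R + L = 456 + j35.31 Ω = 457.4∠4.4° Ω.
Step 4 — Power factor: PF = cos(φ) = Re(Z)/|Z| = 456/457.37 = 0.997.
Step 5 — Type: Im(Z) = 35.31 ⇒ lagging (phase φ = 4.4°).

PF = 0.997 (lagging, φ = 4.4°)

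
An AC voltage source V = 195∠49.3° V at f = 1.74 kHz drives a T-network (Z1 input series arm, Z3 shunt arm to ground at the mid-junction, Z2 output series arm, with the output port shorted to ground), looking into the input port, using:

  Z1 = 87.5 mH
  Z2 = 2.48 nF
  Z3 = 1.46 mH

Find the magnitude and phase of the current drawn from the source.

Step 1 — Angular frequency: ω = 2π·f = 2π·1740 = 1.093e+04 rad/s.
Step 2 — Component impedances:
  Z1: Z = jωL = j·1.093e+04·0.0875 = 0 + j956.6 Ω
  Z2: Z = 1/(jωC) = -j/(ω·C) = 0 - j3.688e+04 Ω
  Z3: Z = jωL = j·1.093e+04·0.00146 = 0 + j15.96 Ω
Step 3 — With the output port shorted to ground, the output series arm Z2 runs from the junction to ground; the shunt arm Z3 also runs from the junction to ground. They appear in parallel: Z3 || Z2 = 0 + j15.97 Ω.
Step 4 — Series with input arm Z1: Z_in = Z1 + (Z3 || Z2) = 0 + j972.6 Ω = 972.6∠90.0° Ω.
Step 5 — Source phasor: V = 195∠49.3° V = 127.2 + j147.8 V.
Step 6 — Ohm's law: I = V / Z_total = (127.2 + j147.8) / (0 + j972.6) = 0.152 - j0.1307 A.
Step 7 — Convert to polar: |I| = 0.2005 A, ∠I = -40.7°.

I = 0.2005∠-40.7° A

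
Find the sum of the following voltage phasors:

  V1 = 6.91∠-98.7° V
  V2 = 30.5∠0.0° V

Step 1 — Convert each phasor to rectangular form:
  V1 = 6.91·(cos(-98.7°) + j·sin(-98.7°)) = -1.045 - j6.83 V
  V2 = 30.5·(cos(0.0°) + j·sin(0.0°)) = 30.5 V
Step 2 — Sum components: V_total = 29.45 - j6.83 V.
Step 3 — Convert to polar: |V_total| = 30.24 V, ∠V_total = -13.1°.

V_total = 30.24∠-13.1° V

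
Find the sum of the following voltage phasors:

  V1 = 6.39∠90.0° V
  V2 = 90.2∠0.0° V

Step 1 — Convert each phasor to rectangular form:
  V1 = 6.39·(cos(90.0°) + j·sin(90.0°)) = 0 + j6.39 V
  V2 = 90.2·(cos(0.0°) + j·sin(0.0°)) = 90.2 V
Step 2 — Sum components: V_total = 90.2 + j6.39 V.
Step 3 — Convert to polar: |V_total| = 90.43 V, ∠V_total = 4.1°.

V_total = 90.43∠4.1° V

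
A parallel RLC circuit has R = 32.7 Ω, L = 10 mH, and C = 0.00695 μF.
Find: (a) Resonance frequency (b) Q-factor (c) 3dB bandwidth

Step 1 — Resonance: ω₀ = 1/√(LC) = 1/√(0.01·6.95e-09) = 1.2e+05 rad/s.
Step 2 — f₀ = ω₀/(2π) = 1.909e+04 Hz.
Step 3 — Parallel Q: Q = R/(ω₀L) = 32.7/(1.2e+05·0.01) = 0.02726.
Step 4 — Bandwidth: Δω = ω₀/Q = 4.4e+06 rad/s; BW = Δω/(2π) = 7.003e+05 Hz.

(a) f₀ = 1.909e+04 Hz  (b) Q = 0.02726  (c) BW = 7.003e+05 Hz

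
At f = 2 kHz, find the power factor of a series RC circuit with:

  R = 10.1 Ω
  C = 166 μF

Step 1 — Angular frequency: ω = 2π·f = 2π·2000 = 1.257e+04 rad/s.
Step 2 — Component impedances:
  R: Z = R = 10.1 Ω
  C: Z = 1/(jωC) = -j/(ω·C) = 0 - j0.4794 Ω
Step 3 — Series combination: Z_total = R + C = 10.1 - j0.4794 Ω = 10.11∠-2.7° Ω.
Step 4 — Power factor: PF = cos(φ) = Re(Z)/|Z| = 10.1/10.111 = 0.9989.
Step 5 — Type: Im(Z) = -0.4794 ⇒ leading (phase φ = -2.7°).

PF = 0.9989 (leading, φ = -2.7°)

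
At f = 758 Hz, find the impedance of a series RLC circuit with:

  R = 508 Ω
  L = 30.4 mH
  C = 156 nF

Step 1 — Angular frequency: ω = 2π·f = 2π·758 = 4763 rad/s.
Step 2 — Component impedances:
  R: Z = R = 508 Ω
  L: Z = jωL = j·4763·0.0304 = 0 + j144.8 Ω
  C: Z = 1/(jωC) = -j/(ω·C) = 0 - j1346 Ω
Step 3 — Series combination: Z_total = R + L + C = 508 - j1201 Ω = 1304∠-67.1° Ω.

Z = 508 - j1201 Ω = 1304∠-67.1° Ω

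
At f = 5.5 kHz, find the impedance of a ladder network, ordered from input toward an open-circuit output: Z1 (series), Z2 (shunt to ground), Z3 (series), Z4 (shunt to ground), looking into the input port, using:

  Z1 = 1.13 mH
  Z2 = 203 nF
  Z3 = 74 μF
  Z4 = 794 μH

Step 1 — Angular frequency: ω = 2π·f = 2π·5500 = 3.456e+04 rad/s.
Step 2 — Component impedances:
  Z1: Z = jωL = j·3.456e+04·0.00113 = 0 + j39.05 Ω
  Z2: Z = 1/(jωC) = -j/(ω·C) = 0 - j142.5 Ω
  Z3: Z = 1/(jωC) = -j/(ω·C) = 0 - j0.391 Ω
  Z4: Z = jωL = j·3.456e+04·0.000794 = 0 + j27.44 Ω
Step 3 — Ladder network (open output): work backward from the far end, alternating series and parallel combinations. Z_in = 0 + j72.43 Ω = 72.43∠90.0° Ω.

Z = 0 + j72.43 Ω = 72.43∠90.0° Ω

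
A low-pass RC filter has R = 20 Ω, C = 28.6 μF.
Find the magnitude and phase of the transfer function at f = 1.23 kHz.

Step 1 — Angular frequency: ω = 2π·1230 = 7728 rad/s.
Step 2 — Transfer function: H(jω) = 1/(1 + jωRC).
Step 3 — Denominator: 1 + jωRC = 1 + j·7728·20·2.86e-05 = 1 + j4.421.
Step 4 — H = 0.04868 - j0.2152.
Step 5 — Magnitude: |H| = 0.2206 (-13.1 dB); phase: φ = -77.3°.

|H| = 0.2206 (-13.1 dB), φ = -77.3°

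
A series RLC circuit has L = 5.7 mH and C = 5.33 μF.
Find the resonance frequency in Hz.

Step 1 — Resonance condition Im(Z)=0 gives ω₀ = 1/√(LC).
Step 2 — ω₀ = 1/√(0.0057·5.33e-06) = 5737 rad/s.
Step 3 — f₀ = ω₀/(2π) = 913.1 Hz.

f₀ = 913.1 Hz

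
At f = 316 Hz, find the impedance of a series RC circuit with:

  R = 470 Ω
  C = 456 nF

Step 1 — Angular frequency: ω = 2π·f = 2π·316 = 1985 rad/s.
Step 2 — Component impedances:
  R: Z = R = 470 Ω
  C: Z = 1/(jωC) = -j/(ω·C) = 0 - j1105 Ω
Step 3 — Series combination: Z_total = R + C = 470 - j1105 Ω = 1200∠-66.9° Ω.

Z = 470 - j1105 Ω = 1200∠-66.9° Ω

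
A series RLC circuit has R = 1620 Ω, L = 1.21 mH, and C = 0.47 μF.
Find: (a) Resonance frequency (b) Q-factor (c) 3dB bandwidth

Step 1 — Resonance: ω₀ = 1/√(LC) = 1/√(0.00121·4.7e-07) = 4.193e+04 rad/s.
Step 2 — f₀ = ω₀/(2π) = 6674 Hz.
Step 3 — Series Q: Q = ω₀L/R = 4.193e+04·0.00121/1620 = 0.03132.
Step 4 — Bandwidth: Δω = ω₀/Q = 1.339e+06 rad/s; BW = Δω/(2π) = 2.131e+05 Hz.

(a) f₀ = 6674 Hz  (b) Q = 0.03132  (c) BW = 2.131e+05 Hz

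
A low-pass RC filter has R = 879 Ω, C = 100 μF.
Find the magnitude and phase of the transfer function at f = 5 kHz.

Step 1 — Angular frequency: ω = 2π·5000 = 3.142e+04 rad/s.
Step 2 — Transfer function: H(jω) = 1/(1 + jωRC).
Step 3 — Denominator: 1 + jωRC = 1 + j·3.142e+04·879·0.0001 = 1 + j2761.
Step 4 — H = 1.311e-07 - j0.0003621.
Step 5 — Magnitude: |H| = 0.0003621 (-68.8 dB); phase: φ = -90.0°.

|H| = 0.0003621 (-68.8 dB), φ = -90.0°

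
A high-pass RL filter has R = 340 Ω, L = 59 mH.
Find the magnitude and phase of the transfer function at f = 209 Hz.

Step 1 — Angular frequency: ω = 2π·209 = 1313 rad/s.
Step 2 — Transfer function: H(jω) = jωL/(R + jωL).
Step 3 — Numerator jωL = j·77.48; denominator R + jωL = 340 + j77.48.
Step 4 — H = 0.04936 + j0.2166.
Step 5 — Magnitude: |H| = 0.2222 (-13.1 dB); phase: φ = 77.2°.

|H| = 0.2222 (-13.1 dB), φ = 77.2°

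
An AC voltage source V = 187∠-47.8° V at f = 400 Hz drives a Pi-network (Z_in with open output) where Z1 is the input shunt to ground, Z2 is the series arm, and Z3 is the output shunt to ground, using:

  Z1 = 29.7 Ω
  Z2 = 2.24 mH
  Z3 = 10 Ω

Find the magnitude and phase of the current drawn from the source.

Step 1 — Angular frequency: ω = 2π·f = 2π·400 = 2513 rad/s.
Step 2 — Component impedances:
  Z1: Z = R = 29.7 Ω
  Z2: Z = jωL = j·2513·0.00224 = 0 + j5.63 Ω
  Z3: Z = R = 10 Ω
Step 3 — With open output, the series arm Z2 and the output shunt Z3 appear in series to ground: Z2 + Z3 = 10 + j5.63 Ω.
Step 4 — Parallel with input shunt Z1: Z_in = Z1 || (Z2 + Z3) = 7.919 + j3.089 Ω = 8.5∠21.3° Ω.
Step 5 — Source phasor: V = 187∠-47.8° V = 125.6 - j138.5 V.
Step 6 — Ohm's law: I = V / Z_total = (125.6 - j138.5) / (7.919 + j3.089) = 7.846 - j20.55 A.
Step 7 — Convert to polar: |I| = 22 A, ∠I = -69.1°.

I = 22∠-69.1° A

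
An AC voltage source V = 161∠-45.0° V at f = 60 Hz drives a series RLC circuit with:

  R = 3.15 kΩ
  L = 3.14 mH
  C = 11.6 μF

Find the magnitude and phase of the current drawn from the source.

Step 1 — Angular frequency: ω = 2π·f = 2π·60 = 377 rad/s.
Step 2 — Component impedances:
  R: Z = R = 3150 Ω
  L: Z = jωL = j·377·0.00314 = 0 + j1.184 Ω
  C: Z = 1/(jωC) = -j/(ω·C) = 0 - j228.7 Ω
Step 3 — Series combination: Z_total = R + L + C = 3150 - j227.5 Ω = 3158∠-4.1° Ω.
Step 4 — Source phasor: V = 161∠-45.0° V = 113.8 - j113.8 V.
Step 5 — Ohm's law: I = V / Z_total = (113.8 - j113.8) / (3150 - j227.5) = 0.03855 - j0.03336 A.
Step 6 — Convert to polar: |I| = 0.05098 A, ∠I = -40.9°.

I = 0.05098∠-40.9° A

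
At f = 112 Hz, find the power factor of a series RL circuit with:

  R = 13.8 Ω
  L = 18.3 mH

Step 1 — Angular frequency: ω = 2π·f = 2π·112 = 703.7 rad/s.
Step 2 — Component impedances:
  R: Z = R = 13.8 Ω
  L: Z = jωL = j·703.7·0.0183 = 0 + j12.88 Ω
Step 3 — Series combination: Z_total = R + L = 13.8 + j12.88 Ω = 18.88∠43.0° Ω.
Step 4 — Power factor: PF = cos(φ) = Re(Z)/|Z| = 13.8/18.875 = 0.7311.
Step 5 — Type: Im(Z) = 12.88 ⇒ lagging (phase φ = 43.0°).

PF = 0.7311 (lagging, φ = 43.0°)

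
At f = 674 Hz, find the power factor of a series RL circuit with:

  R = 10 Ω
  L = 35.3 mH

Step 1 — Angular frequency: ω = 2π·f = 2π·674 = 4235 rad/s.
Step 2 — Component impedances:
  R: Z = R = 10 Ω
  L: Z = jωL = j·4235·0.0353 = 0 + j149.5 Ω
Step 3 — Series combination: Z_total = R + L = 10 + j149.5 Ω = 149.8∠86.2° Ω.
Step 4 — Power factor: PF = cos(φ) = Re(Z)/|Z| = 10/149.825 = 0.06674.
Step 5 — Type: Im(Z) = 149.5 ⇒ lagging (phase φ = 86.2°).

PF = 0.06674 (lagging, φ = 86.2°)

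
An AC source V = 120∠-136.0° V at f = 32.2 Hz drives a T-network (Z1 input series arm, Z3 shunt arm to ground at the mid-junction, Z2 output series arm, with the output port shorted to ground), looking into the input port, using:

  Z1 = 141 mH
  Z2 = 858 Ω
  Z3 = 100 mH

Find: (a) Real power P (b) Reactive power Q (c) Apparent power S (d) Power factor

Step 1 — Angular frequency: ω = 2π·f = 2π·32.2 = 202.3 rad/s.
Step 2 — Component impedances:
  Z1: Z = jωL = j·202.3·0.141 = 0 + j28.53 Ω
  Z2: Z = R = 858 Ω
  Z3: Z = jωL = j·202.3·0.1 = 0 + j20.23 Ω
Step 3 — With the output port shorted to ground, the output series arm Z2 runs from the junction to ground; the shunt arm Z3 also runs from the junction to ground. They appear in parallel: Z3 || Z2 = 0.4768 + j20.22 Ω.
Step 4 — Series with input arm Z1: Z_in = Z1 + (Z3 || Z2) = 0.4768 + j48.75 Ω = 48.75∠89.4° Ω.
Step 5 — Source phasor: V = 120∠-136.0° V = -86.32 - j83.36 V.
Step 6 — Current: I = V / Z = -1.727 + j1.754 A = 2.462∠134.6° A.
Step 7 — Complex power: S = V·I* = 2.889 + j295.4 VA.
Step 8 — Real power: P = Re(S) = 2.889 W.
Step 9 — Reactive power: Q = Im(S) = 295.4 VAR.
Step 10 — Apparent power: |S| = 295.4 VA.
Step 11 — Power factor: PF = P/|S| = 0.009781 (lagging).

(a) P = 2.889 W  (b) Q = 295.4 VAR  (c) S = 295.4 VA  (d) PF = 0.009781 (lagging)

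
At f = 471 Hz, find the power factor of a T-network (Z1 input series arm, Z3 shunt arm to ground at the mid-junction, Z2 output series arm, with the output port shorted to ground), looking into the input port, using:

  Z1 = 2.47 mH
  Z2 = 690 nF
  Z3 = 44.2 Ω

Step 1 — Angular frequency: ω = 2π·f = 2π·471 = 2959 rad/s.
Step 2 — Component impedances:
  Z1: Z = jωL = j·2959·0.00247 = 0 + j7.31 Ω
  Z2: Z = 1/(jωC) = -j/(ω·C) = 0 - j489.7 Ω
  Z3: Z = R = 44.2 Ω
Step 3 — With the output port shorted to ground, the output series arm Z2 runs from the junction to ground; the shunt arm Z3 also runs from the junction to ground. They appear in parallel: Z3 || Z2 = 43.84 - j3.957 Ω.
Step 4 — Series with input arm Z1: Z_in = Z1 + (Z3 || Z2) = 43.84 + j3.353 Ω = 43.97∠4.4° Ω.
Step 5 — Power factor: PF = cos(φ) = Re(Z)/|Z| = 43.843/43.971 = 0.9971.
Step 6 — Type: Im(Z) = 3.353 ⇒ lagging (phase φ = 4.4°).

PF = 0.9971 (lagging, φ = 4.4°)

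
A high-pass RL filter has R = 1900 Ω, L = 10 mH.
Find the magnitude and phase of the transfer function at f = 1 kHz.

Step 1 — Angular frequency: ω = 2π·1000 = 6283 rad/s.
Step 2 — Transfer function: H(jω) = jωL/(R + jωL).
Step 3 — Numerator jωL = j·62.83; denominator R + jωL = 1900 + j62.83.
Step 4 — H = 0.001092 + j0.03303.
Step 5 — Magnitude: |H| = 0.03305 (-29.6 dB); phase: φ = 88.1°.

|H| = 0.03305 (-29.6 dB), φ = 88.1°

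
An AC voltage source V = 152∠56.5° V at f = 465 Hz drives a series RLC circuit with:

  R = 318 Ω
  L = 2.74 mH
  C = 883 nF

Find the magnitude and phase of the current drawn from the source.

Step 1 — Angular frequency: ω = 2π·f = 2π·465 = 2922 rad/s.
Step 2 — Component impedances:
  R: Z = R = 318 Ω
  L: Z = jωL = j·2922·0.00274 = 0 + j8.005 Ω
  C: Z = 1/(jωC) = -j/(ω·C) = 0 - j387.6 Ω
Step 3 — Series combination: Z_total = R + L + C = 318 - j379.6 Ω = 495.2∠-50.0° Ω.
Step 4 — Source phasor: V = 152∠56.5° V = 83.89 + j126.8 V.
Step 5 — Ohm's law: I = V / Z_total = (83.89 + j126.8) / (318 - j379.6) = -0.08742 + j0.2942 A.
Step 6 — Convert to polar: |I| = 0.3069 A, ∠I = 106.5°.

I = 0.3069∠106.5° A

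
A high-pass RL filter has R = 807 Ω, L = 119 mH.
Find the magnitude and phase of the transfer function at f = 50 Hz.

Step 1 — Angular frequency: ω = 2π·50 = 314.2 rad/s.
Step 2 — Transfer function: H(jω) = jωL/(R + jωL).
Step 3 — Numerator jωL = j·37.38; denominator R + jωL = 807 + j37.38.
Step 4 — H = 0.002141 + j0.04623.
Step 5 — Magnitude: |H| = 0.04628 (-26.7 dB); phase: φ = 87.3°.

|H| = 0.04628 (-26.7 dB), φ = 87.3°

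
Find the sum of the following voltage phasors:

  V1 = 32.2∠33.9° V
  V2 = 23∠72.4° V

Step 1 — Convert each phasor to rectangular form:
  V1 = 32.2·(cos(33.9°) + j·sin(33.9°)) = 26.73 + j17.96 V
  V2 = 23·(cos(72.4°) + j·sin(72.4°)) = 6.955 + j21.92 V
Step 2 — Sum components: V_total = 33.68 + j39.88 V.
Step 3 — Convert to polar: |V_total| = 52.2 V, ∠V_total = 49.8°.

V_total = 52.2∠49.8° V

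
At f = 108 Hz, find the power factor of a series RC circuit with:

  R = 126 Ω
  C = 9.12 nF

Step 1 — Angular frequency: ω = 2π·f = 2π·108 = 678.6 rad/s.
Step 2 — Component impedances:
  R: Z = R = 126 Ω
  C: Z = 1/(jωC) = -j/(ω·C) = 0 - j1.616e+05 Ω
Step 3 — Series combination: Z_total = R + C = 126 - j1.616e+05 Ω = 1.616e+05∠-90.0° Ω.
Step 4 — Power factor: PF = cos(φ) = Re(Z)/|Z| = 126/1.6159e+05 = 0.0007798.
Step 5 — Type: Im(Z) = -1.616e+05 ⇒ leading (phase φ = -90.0°).

PF = 0.0007798 (leading, φ = -90.0°)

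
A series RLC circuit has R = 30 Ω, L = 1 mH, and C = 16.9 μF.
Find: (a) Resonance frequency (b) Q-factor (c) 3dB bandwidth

Step 1 — Resonance: ω₀ = 1/√(LC) = 1/√(0.001·1.69e-05) = 7692 rad/s.
Step 2 — f₀ = ω₀/(2π) = 1224 Hz.
Step 3 — Series Q: Q = ω₀L/R = 7692·0.001/30 = 0.2564.
Step 4 — Bandwidth: Δω = ω₀/Q = 3e+04 rad/s; BW = Δω/(2π) = 4775 Hz.

(a) f₀ = 1224 Hz  (b) Q = 0.2564  (c) BW = 4775 Hz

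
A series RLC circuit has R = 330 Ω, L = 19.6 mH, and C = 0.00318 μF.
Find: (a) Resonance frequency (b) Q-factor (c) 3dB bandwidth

Step 1 — Resonance condition Im(Z)=0 gives ω₀ = 1/√(LC).
Step 2 — ω₀ = 1/√(0.0196·3.18e-09) = 1.267e+05 rad/s.
Step 3 — f₀ = ω₀/(2π) = 2.016e+04 Hz.
Step 4 — Series Q: Q = ω₀L/R = 1.267e+05·0.0196/330 = 7.523.
Step 5 — 3dB bandwidth: Δω = ω₀/Q = 1.684e+04 rad/s; BW = Δω/(2π) = 2680 Hz.

(a) f₀ = 2.016e+04 Hz  (b) Q = 7.523  (c) BW = 2680 Hz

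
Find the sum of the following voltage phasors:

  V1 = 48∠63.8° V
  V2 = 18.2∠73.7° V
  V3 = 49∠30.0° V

Step 1 — Convert each phasor to rectangular form:
  V1 = 48·(cos(63.8°) + j·sin(63.8°)) = 21.19 + j43.07 V
  V2 = 18.2·(cos(73.7°) + j·sin(73.7°)) = 5.108 + j17.47 V
  V3 = 49·(cos(30.0°) + j·sin(30.0°)) = 42.44 + j24.5 V
Step 2 — Sum components: V_total = 68.74 + j85.04 V.
Step 3 — Convert to polar: |V_total| = 109.3 V, ∠V_total = 51.1°.

V_total = 109.3∠51.1° V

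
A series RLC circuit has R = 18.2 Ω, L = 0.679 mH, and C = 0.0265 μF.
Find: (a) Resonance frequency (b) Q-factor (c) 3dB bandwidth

Step 1 — Resonance condition Im(Z)=0 gives ω₀ = 1/√(LC).
Step 2 — ω₀ = 1/√(0.000679·2.65e-08) = 2.357e+05 rad/s.
Step 3 — f₀ = ω₀/(2π) = 3.752e+04 Hz.
Step 4 — Series Q: Q = ω₀L/R = 2.357e+05·0.000679/18.2 = 8.795.
Step 5 — 3dB bandwidth: Δω = ω₀/Q = 2.68e+04 rad/s; BW = Δω/(2π) = 4266 Hz.

(a) f₀ = 3.752e+04 Hz  (b) Q = 8.795  (c) BW = 4266 Hz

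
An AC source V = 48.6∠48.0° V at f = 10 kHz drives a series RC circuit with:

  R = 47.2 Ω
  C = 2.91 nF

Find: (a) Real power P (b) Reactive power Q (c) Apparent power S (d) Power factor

Step 1 — Angular frequency: ω = 2π·f = 2π·1e+04 = 6.283e+04 rad/s.
Step 2 — Component impedances:
  R: Z = R = 47.2 Ω
  C: Z = 1/(jωC) = -j/(ω·C) = 0 - j5469 Ω
Step 3 — Series combination: Z_total = R + C = 47.2 - j5469 Ω = 5469∠-89.5° Ω.
Step 4 — Source phasor: V = 48.6∠48.0° V = 32.52 + j36.12 V.
Step 5 — Current: I = V / Z = -0.006552 + j0.006002 A = 0.008886∠137.5° A.
Step 6 — Complex power: S = V·I* = 0.003727 - j0.4318 VA.
Step 7 — Real power: P = Re(S) = 0.003727 W.
Step 8 — Reactive power: Q = Im(S) = -0.4318 VAR.
Step 9 — Apparent power: |S| = 0.4318 VA.
Step 10 — Power factor: PF = P/|S| = 0.00863 (leading).

(a) P = 0.003727 W  (b) Q = -0.4318 VAR  (c) S = 0.4318 VA  (d) PF = 0.00863 (leading)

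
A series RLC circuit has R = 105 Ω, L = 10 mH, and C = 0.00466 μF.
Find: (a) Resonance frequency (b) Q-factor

Step 1 — Resonance condition Im(Z)=0 gives ω₀ = 1/√(LC).
Step 2 — ω₀ = 1/√(0.01·4.66e-09) = 1.465e+05 rad/s.
Step 3 — f₀ = ω₀/(2π) = 2.331e+04 Hz.
Step 4 — Series Q: Q = ω₀L/R = 1.465e+05·0.01/105 = 13.95.

(a) f₀ = 2.331e+04 Hz  (b) Q = 13.95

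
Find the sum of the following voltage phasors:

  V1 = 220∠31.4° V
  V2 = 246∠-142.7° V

Step 1 — Convert each phasor to rectangular form:
  V1 = 220·(cos(31.4°) + j·sin(31.4°)) = 187.8 + j114.6 V
  V2 = 246·(cos(-142.7°) + j·sin(-142.7°)) = -195.7 - j149.1 V
Step 2 — Sum components: V_total = -7.905 - j34.45 V.
Step 3 — Convert to polar: |V_total| = 35.35 V, ∠V_total = -102.9°.

V_total = 35.35∠-102.9° V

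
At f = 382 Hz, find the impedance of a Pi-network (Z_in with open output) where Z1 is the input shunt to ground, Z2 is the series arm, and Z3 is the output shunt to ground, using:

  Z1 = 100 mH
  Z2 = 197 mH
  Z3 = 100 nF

Step 1 — Angular frequency: ω = 2π·f = 2π·382 = 2400 rad/s.
Step 2 — Component impedances:
  Z1: Z = jωL = j·2400·0.1 = 0 + j240 Ω
  Z2: Z = jωL = j·2400·0.197 = 0 + j472.8 Ω
  Z3: Z = 1/(jωC) = -j/(ω·C) = 0 - j4166 Ω
Step 3 — With open output, the series arm Z2 and the output shunt Z3 appear in series to ground: Z2 + Z3 = 0 - j3694 Ω.
Step 4 — Parallel with input shunt Z1: Z_in = Z1 || (Z2 + Z3) = 0 + j256.7 Ω = 256.7∠90.0° Ω.

Z = 0 + j256.7 Ω = 256.7∠90.0° Ω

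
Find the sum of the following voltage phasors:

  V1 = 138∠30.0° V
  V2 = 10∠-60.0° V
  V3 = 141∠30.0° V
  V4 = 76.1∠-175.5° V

Step 1 — Convert each phasor to rectangular form:
  V1 = 138·(cos(30.0°) + j·sin(30.0°)) = 119.5 + j69 V
  V2 = 10·(cos(-60.0°) + j·sin(-60.0°)) = 5 - j8.66 V
  V3 = 141·(cos(30.0°) + j·sin(30.0°)) = 122.1 + j70.5 V
  V4 = 76.1·(cos(-175.5°) + j·sin(-175.5°)) = -75.87 - j5.971 V
Step 2 — Sum components: V_total = 170.8 + j124.9 V.
Step 3 — Convert to polar: |V_total| = 211.5 V, ∠V_total = 36.2°.

V_total = 211.5∠36.2° V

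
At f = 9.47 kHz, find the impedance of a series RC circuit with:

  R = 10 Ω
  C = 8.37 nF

Step 1 — Angular frequency: ω = 2π·f = 2π·9470 = 5.95e+04 rad/s.
Step 2 — Component impedances:
  R: Z = R = 10 Ω
  C: Z = 1/(jωC) = -j/(ω·C) = 0 - j2008 Ω
Step 3 — Series combination: Z_total = R + C = 10 - j2008 Ω = 2008∠-89.7° Ω.

Z = 10 - j2008 Ω = 2008∠-89.7° Ω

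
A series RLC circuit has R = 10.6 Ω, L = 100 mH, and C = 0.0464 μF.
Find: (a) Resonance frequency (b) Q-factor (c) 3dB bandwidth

Step 1 — Resonance: ω₀ = 1/√(LC) = 1/√(0.1·4.64e-08) = 1.468e+04 rad/s.
Step 2 — f₀ = ω₀/(2π) = 2336 Hz.
Step 3 — Series Q: Q = ω₀L/R = 1.468e+04·0.1/10.6 = 138.5.
Step 4 — Bandwidth: Δω = ω₀/Q = 106 rad/s; BW = Δω/(2π) = 16.87 Hz.

(a) f₀ = 2336 Hz  (b) Q = 138.5  (c) BW = 16.87 Hz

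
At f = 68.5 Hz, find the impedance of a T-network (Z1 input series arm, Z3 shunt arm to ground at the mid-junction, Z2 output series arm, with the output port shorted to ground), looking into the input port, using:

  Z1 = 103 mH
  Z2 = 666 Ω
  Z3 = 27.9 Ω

Step 1 — Angular frequency: ω = 2π·f = 2π·68.5 = 430.4 rad/s.
Step 2 — Component impedances:
  Z1: Z = jωL = j·430.4·0.103 = 0 + j44.33 Ω
  Z2: Z = R = 666 Ω
  Z3: Z = R = 27.9 Ω
Step 3 — With the output port shorted to ground, the output series arm Z2 runs from the junction to ground; the shunt arm Z3 also runs from the junction to ground. They appear in parallel: Z3 || Z2 = 26.78 Ω.
Step 4 — Series with input arm Z1: Z_in = Z1 + (Z3 || Z2) = 26.78 + j44.33 Ω = 51.79∠58.9° Ω.

Z = 26.78 + j44.33 Ω = 51.79∠58.9° Ω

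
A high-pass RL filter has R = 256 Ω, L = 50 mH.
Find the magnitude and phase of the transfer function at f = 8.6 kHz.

Step 1 — Angular frequency: ω = 2π·8600 = 5.404e+04 rad/s.
Step 2 — Transfer function: H(jω) = jωL/(R + jωL).
Step 3 — Numerator jωL = j·2702; denominator R + jωL = 256 + j2702.
Step 4 — H = 0.9911 + j0.09391.
Step 5 — Magnitude: |H| = 0.9955 (-0.0 dB); phase: φ = 5.4°.

|H| = 0.9955 (-0.0 dB), φ = 5.4°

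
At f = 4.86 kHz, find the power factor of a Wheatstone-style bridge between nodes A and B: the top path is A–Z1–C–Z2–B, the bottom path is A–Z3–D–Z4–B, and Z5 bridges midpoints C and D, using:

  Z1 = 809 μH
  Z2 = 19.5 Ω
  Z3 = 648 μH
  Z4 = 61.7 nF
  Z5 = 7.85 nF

Step 1 — Angular frequency: ω = 2π·f = 2π·4860 = 3.054e+04 rad/s.
Step 2 — Component impedances:
  Z1: Z = jωL = j·3.054e+04·0.000809 = 0 + j24.7 Ω
  Z2: Z = R = 19.5 Ω
  Z3: Z = jωL = j·3.054e+04·0.000648 = 0 + j19.79 Ω
  Z4: Z = 1/(jωC) = -j/(ω·C) = 0 - j530.8 Ω
  Z5: Z = 1/(jωC) = -j/(ω·C) = 0 - j4172 Ω
Step 3 — Bridge requires nodal analysis (the Z5 bridge couples midpoints C and D, so the two paths cannot be reduced to a simple series/parallel combination). Setting node B to ground and injecting 1 A at node A, the 3-node admittance system at A, C, D solves to V_A = Z_AB = 21.52 + j25.27 Ω = 33.19∠49.6° Ω.
Step 4 — Power factor: PF = cos(φ) = Re(Z)/|Z| = 21.52/33.19 = 0.6484.
Step 5 — Type: Im(Z) = 25.27 ⇒ lagging (phase φ = 49.6°).

PF = 0.6484 (lagging, φ = 49.6°)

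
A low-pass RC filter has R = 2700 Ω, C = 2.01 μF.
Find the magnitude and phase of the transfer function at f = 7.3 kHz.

Step 1 — Angular frequency: ω = 2π·7300 = 4.587e+04 rad/s.
Step 2 — Transfer function: H(jω) = 1/(1 + jωRC).
Step 3 — Denominator: 1 + jωRC = 1 + j·4.587e+04·2700·2.01e-06 = 1 + j248.9.
Step 4 — H = 1.614e-05 - j0.004017.
Step 5 — Magnitude: |H| = 0.004017 (-47.9 dB); phase: φ = -89.8°.

|H| = 0.004017 (-47.9 dB), φ = -89.8°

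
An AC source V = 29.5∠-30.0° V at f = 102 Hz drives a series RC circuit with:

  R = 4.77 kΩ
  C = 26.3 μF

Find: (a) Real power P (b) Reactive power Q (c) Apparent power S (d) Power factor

Step 1 — Angular frequency: ω = 2π·f = 2π·102 = 640.9 rad/s.
Step 2 — Component impedances:
  R: Z = R = 4770 Ω
  C: Z = 1/(jωC) = -j/(ω·C) = 0 - j59.33 Ω
Step 3 — Series combination: Z_total = R + C = 4770 - j59.33 Ω = 4770∠-0.7° Ω.
Step 4 — Source phasor: V = 29.5∠-30.0° V = 25.55 - j14.75 V.
Step 5 — Current: I = V / Z = 0.005394 - j0.003025 A = 0.006184∠-29.3° A.
Step 6 — Complex power: S = V·I* = 0.1824 - j0.002269 VA.
Step 7 — Real power: P = Re(S) = 0.1824 W.
Step 8 — Reactive power: Q = Im(S) = -0.002269 VAR.
Step 9 — Apparent power: |S| = 0.1824 VA.
Step 10 — Power factor: PF = P/|S| = 0.9999 (leading).

(a) P = 0.1824 W  (b) Q = -0.002269 VAR  (c) S = 0.1824 VA  (d) PF = 0.9999 (leading)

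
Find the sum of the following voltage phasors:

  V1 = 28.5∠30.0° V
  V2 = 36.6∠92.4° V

Step 1 — Convert each phasor to rectangular form:
  V1 = 28.5·(cos(30.0°) + j·sin(30.0°)) = 24.68 + j14.25 V
  V2 = 36.6·(cos(92.4°) + j·sin(92.4°)) = -1.533 + j36.57 V
Step 2 — Sum components: V_total = 23.15 + j50.82 V.
Step 3 — Convert to polar: |V_total| = 55.84 V, ∠V_total = 65.5°.

V_total = 55.84∠65.5° V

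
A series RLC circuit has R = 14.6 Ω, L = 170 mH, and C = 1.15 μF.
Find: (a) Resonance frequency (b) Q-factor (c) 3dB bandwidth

Step 1 — Resonance: ω₀ = 1/√(LC) = 1/√(0.17·1.15e-06) = 2262 rad/s.
Step 2 — f₀ = ω₀/(2π) = 360 Hz.
Step 3 — Series Q: Q = ω₀L/R = 2262·0.17/14.6 = 26.33.
Step 4 — Bandwidth: Δω = ω₀/Q = 85.88 rad/s; BW = Δω/(2π) = 13.67 Hz.

(a) f₀ = 360 Hz  (b) Q = 26.33  (c) BW = 13.67 Hz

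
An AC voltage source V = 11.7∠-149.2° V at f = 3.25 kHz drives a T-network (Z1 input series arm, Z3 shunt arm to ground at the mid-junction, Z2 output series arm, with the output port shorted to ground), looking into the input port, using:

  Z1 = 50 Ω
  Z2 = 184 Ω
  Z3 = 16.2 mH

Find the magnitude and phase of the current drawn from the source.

Step 1 — Angular frequency: ω = 2π·f = 2π·3250 = 2.042e+04 rad/s.
Step 2 — Component impedances:
  Z1: Z = R = 50 Ω
  Z2: Z = R = 184 Ω
  Z3: Z = jωL = j·2.042e+04·0.0162 = 0 + j330.8 Ω
Step 3 — With the output port shorted to ground, the output series arm Z2 runs from the junction to ground; the shunt arm Z3 also runs from the junction to ground. They appear in parallel: Z3 || Z2 = 140.5 + j78.16 Ω.
Step 4 — Series with input arm Z1: Z_in = Z1 + (Z3 || Z2) = 190.5 + j78.16 Ω = 205.9∠22.3° Ω.
Step 5 — Source phasor: V = 11.7∠-149.2° V = -10.05 - j5.991 V.
Step 6 — Ohm's law: I = V / Z_total = (-10.05 - j5.991) / (190.5 + j78.16) = -0.05619 - j0.008392 A.
Step 7 — Convert to polar: |I| = 0.05681 A, ∠I = -171.5°.

I = 0.05681∠-171.5° A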